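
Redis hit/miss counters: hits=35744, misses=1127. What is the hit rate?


Formula: hit rate = hits / (hits + misses) * 100
hit rate = 35744 / (35744 + 1127) * 100
hit rate = 35744 / 36871 * 100
hit rate = 96.94%

96.94%


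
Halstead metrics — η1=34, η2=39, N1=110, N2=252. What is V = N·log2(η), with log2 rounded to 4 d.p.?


Formula: V = N * log2(η), where N = N1 + N2 and η = η1 + η2
η = 34 + 39 = 73
N = 110 + 252 = 362
log2(73) ≈ 6.1898
V = 362 * 6.1898 = 2240.71

2240.71


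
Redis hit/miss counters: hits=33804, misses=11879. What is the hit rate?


Formula: hit rate = hits / (hits + misses) * 100
hit rate = 33804 / (33804 + 11879) * 100
hit rate = 33804 / 45683 * 100
hit rate = 74.0%

74.0%


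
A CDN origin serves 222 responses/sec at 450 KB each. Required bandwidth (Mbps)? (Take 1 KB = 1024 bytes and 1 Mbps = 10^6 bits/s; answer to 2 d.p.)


Formula: Mbps = payload_bytes * RPS * 8 / 1e6
Payload per request = 450 KB = 450 * 1024 = 460800 bytes
Total bytes/sec = 460800 * 222 = 102297600
Total bits/sec = 102297600 * 8 = 818380800
Mbps = 818380800 / 1e6 = 818.38

818.38 Mbps


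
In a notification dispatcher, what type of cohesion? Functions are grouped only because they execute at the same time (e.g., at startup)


Reasoning: Related by timing only
Type: Temporal cohesion

Temporal cohesion


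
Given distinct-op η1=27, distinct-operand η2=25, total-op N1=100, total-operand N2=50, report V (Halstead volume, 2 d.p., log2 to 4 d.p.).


Formula: V = N * log2(η), where N = N1 + N2 and η = η1 + η2
η = 27 + 25 = 52
N = 100 + 50 = 150
log2(52) ≈ 5.7004
V = 150 * 5.7004 = 855.06

855.06


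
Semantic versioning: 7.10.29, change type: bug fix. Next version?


Current: 7.10.29
Change category: 'bug fix' → patch bump
SemVer rule: patch bump → increment PATCH (MAJOR and MINOR unchanged)
New: 7.10.30

7.10.30


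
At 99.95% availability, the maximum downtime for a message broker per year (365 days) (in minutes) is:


Formula: allowed downtime = period * (100 - SLA) / 100
Period (year (365 days)) = 525600 minutes
Unavailability fraction = (100 - 99.95) / 100
Allowed downtime = 525600 * (100 - 99.95) / 100
Allowed downtime = 262.8 minutes

262.8 minutes


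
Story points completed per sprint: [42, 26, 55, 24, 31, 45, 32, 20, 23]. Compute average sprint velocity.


Formula: Avg velocity = Total points / Number of sprints
Points: [42, 26, 55, 24, 31, 45, 32, 20, 23]
Sum = 42 + 26 + 55 + 24 + 31 + 45 + 32 + 20 + 23 = 298
Avg velocity = 298 / 9 = 33.11 points/sprint

33.11 points/sprint


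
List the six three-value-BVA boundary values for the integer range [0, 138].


Range: [0, 138]
Boundaries: just below min, min, min+1, max-1, max, just above max
Values: [-1, 0, 1, 137, 138, 139]

[-1, 0, 1, 137, 138, 139]


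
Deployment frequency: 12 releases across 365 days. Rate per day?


Formula: deployments per day = releases / days
= 12 / 365
= 0.033 deploys/day
(equivalently, 0.23 deploys/week)

0.033 deploys/day


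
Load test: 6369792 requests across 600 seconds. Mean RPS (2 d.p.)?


Formula: throughput = requests / seconds
throughput = 6369792 / 600
throughput = 10616.32 requests/second

10616.32 requests/second


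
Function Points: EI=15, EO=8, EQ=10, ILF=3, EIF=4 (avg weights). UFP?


UFP = EI*4 + EO*5 + EQ*4 + ILF*10 + EIF*7
UFP = 15*4 + 8*5 + 10*4 + 3*10 + 4*7
UFP = 60 + 40 + 40 + 30 + 28
UFP = 198

198


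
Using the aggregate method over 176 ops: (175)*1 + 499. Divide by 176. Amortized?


Formula: Amortized cost = Total cost / Operations
Total cost = (175 * 1) + (1 * 499)
Total cost = 175 + 499 = 674
Amortized = 674 / 176 = 3.8295

3.8295


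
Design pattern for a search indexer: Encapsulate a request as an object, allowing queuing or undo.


This matches the Command pattern

Command


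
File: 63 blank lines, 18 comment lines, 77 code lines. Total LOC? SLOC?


Total LOC = blank + comment + code
Total LOC = 63 + 18 + 77 = 158
SLOC (source only) = code = 77

Total LOC: 158, SLOC: 77


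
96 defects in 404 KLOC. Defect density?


Defect density = defects / KLOC
Defect density = 96 / 404
Defect density = 0.238 defects/KLOC

0.238 defects/KLOC


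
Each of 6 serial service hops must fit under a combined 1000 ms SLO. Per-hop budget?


Formula: per_stage = total_budget / stages
per_stage = 1000 / 6
per_stage = 166.67 ms

166.67 ms


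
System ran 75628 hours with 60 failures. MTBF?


Formula: MTBF = Total operating time / Number of failures
MTBF = 75628 / 60
MTBF = 1260.47 hours

1260.47 hours


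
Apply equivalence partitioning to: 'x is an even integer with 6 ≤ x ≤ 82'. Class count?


Constraint: even integers in [6, 82]
Class 1: x < 6 — out-of-range invalid
Class 2: x in [6,82] but odd — wrong type invalid
Class 3: x in [6,82] and even — valid
Class 4: x > 82 — out-of-range invalid
Total equivalence classes: 4

4 equivalence classes


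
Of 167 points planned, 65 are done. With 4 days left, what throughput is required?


Formula: Required rate = Remaining points / Days left
Remaining = 167 - 65 = 102 points
Required rate = 102 / 4 = 25.5 points/day

25.5 points/day


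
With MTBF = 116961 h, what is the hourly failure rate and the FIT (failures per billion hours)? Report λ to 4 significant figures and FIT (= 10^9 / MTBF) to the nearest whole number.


Formula: λ = 1 / MTBF; FIT = λ × 1e9 = 1e9 / MTBF
λ = 1 / 116961 ≈ 8.550e-06 failures/hour
FIT = 1e9 / 116961 ≈ 8550 failures per 1e9 hours (nearest whole number)

λ = 8.550e-06 /h, FIT = 8550


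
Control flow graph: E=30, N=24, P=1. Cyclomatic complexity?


Formula: V(G) = E - N + 2P
V(G) = 30 - 24 + 2*1
V(G) = 6 + 2
V(G) = 8

8


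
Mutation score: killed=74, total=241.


Mutation score = killed / total * 100
Mutation score = 74 / 241 * 100
Mutation score = 30.71%

30.71%


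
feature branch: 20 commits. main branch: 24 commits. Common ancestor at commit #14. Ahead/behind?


Common ancestor: commit #14
feature commits after divergence: 20 - 14 = 6
main commits after divergence: 24 - 14 = 10
feature is 6 commits ahead of main
main is 10 commits ahead of feature

feature ahead: 6, main ahead: 10


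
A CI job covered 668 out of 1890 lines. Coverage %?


Coverage = covered / total * 100
Coverage = 668 / 1890 * 100
Coverage = 35.34%

35.34%


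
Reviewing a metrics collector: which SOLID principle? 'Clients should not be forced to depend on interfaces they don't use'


This describes the Interface Segregation Principle (ISP)

Interface Segregation Principle (ISP)


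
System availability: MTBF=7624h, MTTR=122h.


Availability = MTBF / (MTBF + MTTR)
Availability = 7624 / (7624 + 122)
Availability = 7624 / 7746
Availability = 98.425%

98.425%


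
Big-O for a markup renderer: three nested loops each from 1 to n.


Reasoning: three levels of nesting over n
Complexity: O(n^3)

O(n^3)


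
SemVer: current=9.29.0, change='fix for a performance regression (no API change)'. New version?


Current: 9.29.0
Change category: 'fix for a performance regression (no API change)' → patch bump
SemVer rule: patch bump → increment PATCH (MAJOR and MINOR unchanged)
New: 9.29.1

9.29.1


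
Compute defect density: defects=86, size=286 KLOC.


Defect density = defects / KLOC
Defect density = 86 / 286
Defect density = 0.301 defects/KLOC

0.301 defects/KLOC


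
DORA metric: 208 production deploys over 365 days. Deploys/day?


Formula: deployments per day = releases / days
= 208 / 365
= 0.57 deploys/day
(equivalently, 3.99 deploys/week)

0.57 deploys/day


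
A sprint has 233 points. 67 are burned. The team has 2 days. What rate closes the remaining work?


Formula: Required rate = Remaining points / Days left
Remaining = 233 - 67 = 166 points
Required rate = 166 / 2 = 83.0 points/day

83.0 points/day


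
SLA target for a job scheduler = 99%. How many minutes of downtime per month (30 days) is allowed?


Formula: allowed downtime = period * (100 - SLA) / 100
Period (month (30 days)) = 43200 minutes
Unavailability fraction = (100 - 99.0) / 100
Allowed downtime = 43200 * (100 - 99.0) / 100
Allowed downtime = 432.0 minutes

432.0 minutes


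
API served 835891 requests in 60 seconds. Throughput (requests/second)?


Formula: throughput = requests / seconds
throughput = 835891 / 60
throughput = 13931.52 requests/second

13931.52 requests/second


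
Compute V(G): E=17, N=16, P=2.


Formula: V(G) = E - N + 2P
V(G) = 17 - 16 + 2*2
V(G) = 1 + 4
V(G) = 5

5


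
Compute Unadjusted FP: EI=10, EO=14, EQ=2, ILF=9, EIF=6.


UFP = EI*4 + EO*5 + EQ*4 + ILF*10 + EIF*7
UFP = 10*4 + 14*5 + 2*4 + 9*10 + 6*7
UFP = 40 + 70 + 8 + 90 + 42
UFP = 250

250


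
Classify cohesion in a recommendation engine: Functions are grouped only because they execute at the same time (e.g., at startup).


Reasoning: Related by timing only
Type: Temporal cohesion

Temporal cohesion


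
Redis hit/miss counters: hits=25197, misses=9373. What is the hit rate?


Formula: hit rate = hits / (hits + misses) * 100
hit rate = 25197 / (25197 + 9373) * 100
hit rate = 25197 / 34570 * 100
hit rate = 72.89%

72.89%


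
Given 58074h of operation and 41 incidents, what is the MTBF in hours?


Formula: MTBF = Total operating time / Number of failures
MTBF = 58074 / 41
MTBF = 1416.44 hours

1416.44 hours


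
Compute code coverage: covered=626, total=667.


Coverage = covered / total * 100
Coverage = 626 / 667 * 100
Coverage = 93.85%

93.85%


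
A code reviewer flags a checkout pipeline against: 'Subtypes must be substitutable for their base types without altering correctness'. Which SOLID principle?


This describes the Liskov Substitution Principle (LSP)

Liskov Substitution Principle (LSP)


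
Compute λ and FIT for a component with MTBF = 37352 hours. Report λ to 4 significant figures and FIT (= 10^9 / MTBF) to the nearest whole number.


Formula: λ = 1 / MTBF; FIT = λ × 1e9 = 1e9 / MTBF
λ = 1 / 37352 ≈ 2.677e-05 failures/hour
FIT = 1e9 / 37352 ≈ 26772 failures per 1e9 hours (nearest whole number)

λ = 2.677e-05 /h, FIT = 26772


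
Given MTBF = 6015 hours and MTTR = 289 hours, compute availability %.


Availability = MTBF / (MTBF + MTTR)
Availability = 6015 / (6015 + 289)
Availability = 6015 / 6304
Availability = 95.4156%

95.4156%


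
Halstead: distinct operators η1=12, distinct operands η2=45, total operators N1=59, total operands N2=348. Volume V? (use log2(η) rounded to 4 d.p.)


Formula: V = N * log2(η), where N = N1 + N2 and η = η1 + η2
η = 12 + 45 = 57
N = 59 + 348 = 407
log2(57) ≈ 5.8329
V = 407 * 5.8329 = 2373.99

2373.99


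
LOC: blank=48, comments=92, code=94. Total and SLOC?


Total LOC = blank + comment + code
Total LOC = 48 + 92 + 94 = 234
SLOC (source only) = code = 94

Total LOC: 234, SLOC: 94


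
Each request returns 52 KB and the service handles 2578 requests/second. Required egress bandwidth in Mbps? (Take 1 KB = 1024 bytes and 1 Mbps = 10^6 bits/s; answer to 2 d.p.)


Formula: Mbps = payload_bytes * RPS * 8 / 1e6
Payload per request = 52 KB = 52 * 1024 = 53248 bytes
Total bytes/sec = 53248 * 2578 = 137273344
Total bits/sec = 137273344 * 8 = 1098186752
Mbps = 1098186752 / 1e6 = 1098.19

1098.19 Mbps


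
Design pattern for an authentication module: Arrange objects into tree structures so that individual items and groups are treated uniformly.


This matches the Composite pattern

Composite


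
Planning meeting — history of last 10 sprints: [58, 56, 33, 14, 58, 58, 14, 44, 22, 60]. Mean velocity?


Formula: Avg velocity = Total points / Number of sprints
Points: [58, 56, 33, 14, 58, 58, 14, 44, 22, 60]
Sum = 58 + 56 + 33 + 14 + 58 + 58 + 14 + 44 + 22 + 60 = 417
Avg velocity = 417 / 10 = 41.7 points/sprint

41.7 points/sprint


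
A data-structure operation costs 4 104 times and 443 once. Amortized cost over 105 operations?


Formula: Amortized cost = Total cost / Operations
Total cost = (104 * 4) + (1 * 443)
Total cost = 416 + 443 = 859
Amortized = 859 / 105 = 8.181

8.181


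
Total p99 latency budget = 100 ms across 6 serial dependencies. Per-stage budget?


Formula: per_stage = total_budget / stages
per_stage = 100 / 6
per_stage = 16.67 ms

16.67 ms


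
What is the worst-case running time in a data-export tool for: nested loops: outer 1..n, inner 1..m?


Reasoning: product of independent bounds
Complexity: O(n*m)

O(n*m)


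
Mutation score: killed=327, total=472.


Mutation score = killed / total * 100
Mutation score = 327 / 472 * 100
Mutation score = 69.28%

69.28%


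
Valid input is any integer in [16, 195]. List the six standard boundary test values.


Range: [16, 195]
Boundaries: just below min, min, min+1, max-1, max, just above max
Values: [15, 16, 17, 194, 195, 196]

[15, 16, 17, 194, 195, 196]


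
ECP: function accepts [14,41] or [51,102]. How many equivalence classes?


Valid ranges: [14,41] and [51,102]
Class 1: x < 14 — invalid
Class 2: 14 ≤ x ≤ 41 — valid
Class 3: 41 < x < 51 — invalid (gap between ranges)
Class 4: 51 ≤ x ≤ 102 — valid
Class 5: x > 102 — invalid
Total equivalence classes: 5

5 equivalence classes


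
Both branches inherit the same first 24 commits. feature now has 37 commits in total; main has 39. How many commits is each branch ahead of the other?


Common ancestor: commit #24
feature commits after divergence: 37 - 24 = 13
main commits after divergence: 39 - 24 = 15
feature is 13 commits ahead of main
main is 15 commits ahead of feature

feature ahead: 13, main ahead: 15


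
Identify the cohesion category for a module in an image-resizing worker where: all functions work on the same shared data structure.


Reasoning: Functions share data
Type: Communicational cohesion

Communicational cohesion


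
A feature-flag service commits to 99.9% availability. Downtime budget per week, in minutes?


Formula: allowed downtime = period * (100 - SLA) / 100
Period (week) = 10080 minutes
Unavailability fraction = (100 - 99.9) / 100
Allowed downtime = 10080 * (100 - 99.9) / 100
Allowed downtime = 10.08 minutes

10.08 minutes


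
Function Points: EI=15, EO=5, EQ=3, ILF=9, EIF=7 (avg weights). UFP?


UFP = EI*4 + EO*5 + EQ*4 + ILF*10 + EIF*7
UFP = 15*4 + 5*5 + 3*4 + 9*10 + 7*7
UFP = 60 + 25 + 12 + 90 + 49
UFP = 236

236


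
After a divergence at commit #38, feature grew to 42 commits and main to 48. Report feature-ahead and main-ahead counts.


Common ancestor: commit #38
feature commits after divergence: 42 - 38 = 4
main commits after divergence: 48 - 38 = 10
feature is 4 commits ahead of main
main is 10 commits ahead of feature

feature ahead: 4, main ahead: 10


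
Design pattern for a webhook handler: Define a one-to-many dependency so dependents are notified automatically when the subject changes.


This matches the Observer pattern

Observer


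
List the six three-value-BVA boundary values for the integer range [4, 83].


Range: [4, 83]
Boundaries: just below min, min, min+1, max-1, max, just above max
Values: [3, 4, 5, 82, 83, 84]

[3, 4, 5, 82, 83, 84]


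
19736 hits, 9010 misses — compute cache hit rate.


Formula: hit rate = hits / (hits + misses) * 100
hit rate = 19736 / (19736 + 9010) * 100
hit rate = 19736 / 28746 * 100
hit rate = 68.66%

68.66%


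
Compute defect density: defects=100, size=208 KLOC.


Defect density = defects / KLOC
Defect density = 100 / 208
Defect density = 0.481 defects/KLOC

0.481 defects/KLOC


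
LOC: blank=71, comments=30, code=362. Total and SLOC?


Total LOC = blank + comment + code
Total LOC = 71 + 30 + 362 = 463
SLOC (source only) = code = 362

Total LOC: 463, SLOC: 362


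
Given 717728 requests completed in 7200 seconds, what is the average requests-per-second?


Formula: throughput = requests / seconds
throughput = 717728 / 7200
throughput = 99.68 requests/second

99.68 requests/second


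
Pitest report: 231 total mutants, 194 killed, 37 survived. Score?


Mutation score = killed / total * 100
Mutation score = 194 / 231 * 100
Mutation score = 83.98%

83.98%


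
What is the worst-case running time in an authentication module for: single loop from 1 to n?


Reasoning: one pass through n items
Complexity: O(n)

O(n)


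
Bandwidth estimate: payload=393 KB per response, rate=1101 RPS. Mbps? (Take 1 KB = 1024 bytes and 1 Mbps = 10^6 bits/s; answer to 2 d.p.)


Formula: Mbps = payload_bytes * RPS * 8 / 1e6
Payload per request = 393 KB = 393 * 1024 = 402432 bytes
Total bytes/sec = 402432 * 1101 = 443077632
Total bits/sec = 443077632 * 8 = 3544621056
Mbps = 3544621056 / 1e6 = 3544.62

3544.62 Mbps


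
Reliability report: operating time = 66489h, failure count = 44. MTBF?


Formula: MTBF = Total operating time / Number of failures
MTBF = 66489 / 44
MTBF = 1511.11 hours

1511.11 hours


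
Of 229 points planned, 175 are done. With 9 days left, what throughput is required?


Formula: Required rate = Remaining points / Days left
Remaining = 229 - 175 = 54 points
Required rate = 54 / 9 = 6.0 points/day

6.0 points/day


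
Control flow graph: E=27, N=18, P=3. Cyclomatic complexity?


Formula: V(G) = E - N + 2P
V(G) = 27 - 18 + 2*3
V(G) = 9 + 6
V(G) = 15

15


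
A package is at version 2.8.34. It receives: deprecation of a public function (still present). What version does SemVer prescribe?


Current: 2.8.34
Change category: 'deprecation of a public function (still present)' → minor bump
SemVer rule: minor bump → increment MINOR, reset PATCH to 0 (MAJOR unchanged)
New: 2.9.0

2.9.0


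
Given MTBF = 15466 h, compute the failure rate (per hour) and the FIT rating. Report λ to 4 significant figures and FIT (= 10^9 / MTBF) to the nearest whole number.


Formula: λ = 1 / MTBF; FIT = λ × 1e9 = 1e9 / MTBF
λ = 1 / 15466 ≈ 6.466e-05 failures/hour
FIT = 1e9 / 15466 ≈ 64658 failures per 1e9 hours (nearest whole number)

λ = 6.466e-05 /h, FIT = 64658


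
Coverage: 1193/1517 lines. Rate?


Coverage = covered / total * 100
Coverage = 1193 / 1517 * 100
Coverage = 78.64%

78.64%


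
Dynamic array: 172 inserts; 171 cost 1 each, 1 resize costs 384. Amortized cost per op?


Formula: Amortized cost = Total cost / Operations
Total cost = (171 * 1) + (1 * 384)
Total cost = 171 + 384 = 555
Amortized = 555 / 172 = 3.2267

3.2267


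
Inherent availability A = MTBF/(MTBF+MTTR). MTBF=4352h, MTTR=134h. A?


Availability = MTBF / (MTBF + MTTR)
Availability = 4352 / (4352 + 134)
Availability = 4352 / 4486
Availability = 97.0129%

97.0129%


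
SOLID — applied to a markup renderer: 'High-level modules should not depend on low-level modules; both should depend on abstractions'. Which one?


This describes the Dependency Inversion Principle (DIP)

Dependency Inversion Principle (DIP)


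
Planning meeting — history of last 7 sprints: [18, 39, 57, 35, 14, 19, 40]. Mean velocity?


Formula: Avg velocity = Total points / Number of sprints
Points: [18, 39, 57, 35, 14, 19, 40]
Sum = 18 + 39 + 57 + 35 + 14 + 19 + 40 = 222
Avg velocity = 222 / 7 = 31.71 points/sprint

31.71 points/sprint


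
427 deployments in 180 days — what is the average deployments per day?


Formula: deployments per day = releases / days
= 427 / 180
= 2.372 deploys/day
(equivalently, 16.61 deploys/week)

2.372 deploys/day


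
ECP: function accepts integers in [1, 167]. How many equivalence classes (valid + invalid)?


Valid range: [1, 167]
Class 1: x < 1 — invalid
Class 2: 1 ≤ x ≤ 167 — valid
Class 3: x > 167 — invalid
Total equivalence classes: 3

3 equivalence classes


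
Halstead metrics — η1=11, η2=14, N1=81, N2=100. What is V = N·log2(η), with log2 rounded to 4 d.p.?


Formula: V = N * log2(η), where N = N1 + N2 and η = η1 + η2
η = 11 + 14 = 25
N = 81 + 100 = 181
log2(25) ≈ 4.6439
V = 181 * 4.6439 = 840.55

840.55


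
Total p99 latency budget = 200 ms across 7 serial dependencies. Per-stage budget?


Formula: per_stage = total_budget / stages
per_stage = 200 / 7
per_stage = 28.57 ms

28.57 ms


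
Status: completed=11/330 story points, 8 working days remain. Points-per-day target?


Formula: Required rate = Remaining points / Days left
Remaining = 330 - 11 = 319 points
Required rate = 319 / 8 = 39.88 points/day

39.88 points/day


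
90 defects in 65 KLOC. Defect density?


Defect density = defects / KLOC
Defect density = 90 / 65
Defect density = 1.385 defects/KLOC

1.385 defects/KLOC


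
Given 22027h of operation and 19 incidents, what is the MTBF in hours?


Formula: MTBF = Total operating time / Number of failures
MTBF = 22027 / 19
MTBF = 1159.32 hours

1159.32 hours


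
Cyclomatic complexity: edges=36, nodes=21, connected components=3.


Formula: V(G) = E - N + 2P
V(G) = 36 - 21 + 2*3
V(G) = 15 + 6
V(G) = 21

21


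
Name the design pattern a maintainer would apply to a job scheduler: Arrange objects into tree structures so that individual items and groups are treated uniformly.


This matches the Composite pattern

Composite


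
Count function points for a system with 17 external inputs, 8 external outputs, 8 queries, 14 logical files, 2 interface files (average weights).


UFP = EI*4 + EO*5 + EQ*4 + ILF*10 + EIF*7
UFP = 17*4 + 8*5 + 8*4 + 14*10 + 2*7
UFP = 68 + 40 + 32 + 140 + 14
UFP = 294

294


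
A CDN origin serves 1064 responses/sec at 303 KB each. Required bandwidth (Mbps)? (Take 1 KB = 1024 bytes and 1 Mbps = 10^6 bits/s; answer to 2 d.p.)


Formula: Mbps = payload_bytes * RPS * 8 / 1e6
Payload per request = 303 KB = 303 * 1024 = 310272 bytes
Total bytes/sec = 310272 * 1064 = 330129408
Total bits/sec = 330129408 * 8 = 2641035264
Mbps = 2641035264 / 1e6 = 2641.04

2641.04 Mbps


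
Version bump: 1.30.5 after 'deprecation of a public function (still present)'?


Current: 1.30.5
Change category: 'deprecation of a public function (still present)' → minor bump
SemVer rule: minor bump → increment MINOR, reset PATCH to 0 (MAJOR unchanged)
New: 1.31.0

1.31.0


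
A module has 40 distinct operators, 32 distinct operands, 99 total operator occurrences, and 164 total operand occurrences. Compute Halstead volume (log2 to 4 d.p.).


Formula: V = N * log2(η), where N = N1 + N2 and η = η1 + η2
η = 40 + 32 = 72
N = 99 + 164 = 263
log2(72) ≈ 6.1699
V = 263 * 6.1699 = 1622.68

1622.68


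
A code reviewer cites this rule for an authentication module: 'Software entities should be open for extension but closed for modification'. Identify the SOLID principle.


This describes the Open/Closed Principle (OCP)

Open/Closed Principle (OCP)


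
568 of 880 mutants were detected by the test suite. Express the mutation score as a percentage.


Mutation score = killed / total * 100
Mutation score = 568 / 880 * 100
Mutation score = 64.55%

64.55%


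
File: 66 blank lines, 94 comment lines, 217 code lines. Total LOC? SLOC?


Total LOC = blank + comment + code
Total LOC = 66 + 94 + 217 = 377
SLOC (source only) = code = 217

Total LOC: 377, SLOC: 217


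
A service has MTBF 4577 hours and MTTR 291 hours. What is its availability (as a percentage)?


Availability = MTBF / (MTBF + MTTR)
Availability = 4577 / (4577 + 291)
Availability = 4577 / 4868
Availability = 94.0222%

94.0222%


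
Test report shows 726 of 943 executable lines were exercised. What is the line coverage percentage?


Coverage = covered / total * 100
Coverage = 726 / 943 * 100
Coverage = 76.99%

76.99%


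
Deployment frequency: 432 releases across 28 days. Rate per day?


Formula: deployments per day = releases / days
= 432 / 28
= 15.429 deploys/day
(equivalently, 108.0 deploys/week)

15.429 deploys/day


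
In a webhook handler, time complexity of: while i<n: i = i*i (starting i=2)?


Reasoning: squaring drives double-exponential growth; iterations ~ log log n
Complexity: O(log log n)

O(log log n)


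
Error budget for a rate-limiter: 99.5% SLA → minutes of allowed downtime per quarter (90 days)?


Formula: allowed downtime = period * (100 - SLA) / 100
Period (quarter (90 days)) = 129600 minutes
Unavailability fraction = (100 - 99.5) / 100
Allowed downtime = 129600 * (100 - 99.5) / 100
Allowed downtime = 648.0 minutes

648.0 minutes


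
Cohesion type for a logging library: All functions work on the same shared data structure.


Reasoning: Functions share data
Type: Communicational cohesion

Communicational cohesion


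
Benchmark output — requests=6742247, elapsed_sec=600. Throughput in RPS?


Formula: throughput = requests / seconds
throughput = 6742247 / 600
throughput = 11237.08 requests/second

11237.08 requests/second


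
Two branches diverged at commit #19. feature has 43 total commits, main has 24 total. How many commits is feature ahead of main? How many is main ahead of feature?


Common ancestor: commit #19
feature commits after divergence: 43 - 19 = 24
main commits after divergence: 24 - 19 = 5
feature is 24 commits ahead of main
main is 5 commits ahead of feature

feature ahead: 24, main ahead: 5


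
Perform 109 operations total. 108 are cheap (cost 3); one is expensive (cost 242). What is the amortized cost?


Formula: Amortized cost = Total cost / Operations
Total cost = (108 * 3) + (1 * 242)
Total cost = 324 + 242 = 566
Amortized = 566 / 109 = 5.1927

5.1927


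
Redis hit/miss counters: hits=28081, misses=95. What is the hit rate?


Formula: hit rate = hits / (hits + misses) * 100
hit rate = 28081 / (28081 + 95) * 100
hit rate = 28081 / 28176 * 100
hit rate = 99.66%

99.66%


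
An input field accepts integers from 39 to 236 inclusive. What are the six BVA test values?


Range: [39, 236]
Boundaries: just below min, min, min+1, max-1, max, just above max
Values: [38, 39, 40, 235, 236, 237]

[38, 39, 40, 235, 236, 237]


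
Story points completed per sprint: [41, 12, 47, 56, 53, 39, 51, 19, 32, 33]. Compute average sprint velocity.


Formula: Avg velocity = Total points / Number of sprints
Points: [41, 12, 47, 56, 53, 39, 51, 19, 32, 33]
Sum = 41 + 12 + 47 + 56 + 53 + 39 + 51 + 19 + 32 + 33 = 383
Avg velocity = 383 / 10 = 38.3 points/sprint

38.3 points/sprint


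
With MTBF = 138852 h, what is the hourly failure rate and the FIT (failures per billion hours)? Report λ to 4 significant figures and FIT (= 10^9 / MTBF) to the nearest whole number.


Formula: λ = 1 / MTBF; FIT = λ × 1e9 = 1e9 / MTBF
λ = 1 / 138852 ≈ 7.202e-06 failures/hour
FIT = 1e9 / 138852 ≈ 7202 failures per 1e9 hours (nearest whole number)

λ = 7.202e-06 /h, FIT = 7202


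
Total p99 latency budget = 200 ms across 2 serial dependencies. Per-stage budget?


Formula: per_stage = total_budget / stages
per_stage = 200 / 2
per_stage = 100.0 ms

100.0 ms


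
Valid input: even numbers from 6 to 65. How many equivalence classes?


Constraint: even integers in [6, 65]
Class 1: x < 6 — out-of-range invalid
Class 2: x in [6,65] but odd — wrong type invalid
Class 3: x in [6,65] and even — valid
Class 4: x > 65 — out-of-range invalid
Total equivalence classes: 4

4 equivalence classes


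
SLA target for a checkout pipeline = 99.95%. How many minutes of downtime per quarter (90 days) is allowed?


Formula: allowed downtime = period * (100 - SLA) / 100
Period (quarter (90 days)) = 129600 minutes
Unavailability fraction = (100 - 99.95) / 100
Allowed downtime = 129600 * (100 - 99.95) / 100
Allowed downtime = 64.8 minutes

64.8 minutes


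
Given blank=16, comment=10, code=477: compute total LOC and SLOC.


Total LOC = blank + comment + code
Total LOC = 16 + 10 + 477 = 503
SLOC (source only) = code = 477

Total LOC: 503, SLOC: 477


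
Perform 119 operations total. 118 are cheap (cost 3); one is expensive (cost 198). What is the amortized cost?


Formula: Amortized cost = Total cost / Operations
Total cost = (118 * 3) + (1 * 198)
Total cost = 354 + 198 = 552
Amortized = 552 / 119 = 4.6387

4.6387


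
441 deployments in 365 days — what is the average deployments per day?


Formula: deployments per day = releases / days
= 441 / 365
= 1.208 deploys/day
(equivalently, 8.46 deploys/week)

1.208 deploys/day


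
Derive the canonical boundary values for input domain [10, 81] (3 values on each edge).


Range: [10, 81]
Boundaries: just below min, min, min+1, max-1, max, just above max
Values: [9, 10, 11, 80, 81, 82]

[9, 10, 11, 80, 81, 82]


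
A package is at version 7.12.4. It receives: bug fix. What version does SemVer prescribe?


Current: 7.12.4
Change category: 'bug fix' → patch bump
SemVer rule: patch bump → increment PATCH (MAJOR and MINOR unchanged)
New: 7.12.5

7.12.5


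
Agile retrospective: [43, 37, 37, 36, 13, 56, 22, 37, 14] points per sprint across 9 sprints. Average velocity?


Formula: Avg velocity = Total points / Number of sprints
Points: [43, 37, 37, 36, 13, 56, 22, 37, 14]
Sum = 43 + 37 + 37 + 36 + 13 + 56 + 22 + 37 + 14 = 295
Avg velocity = 295 / 9 = 32.78 points/sprint

32.78 points/sprint


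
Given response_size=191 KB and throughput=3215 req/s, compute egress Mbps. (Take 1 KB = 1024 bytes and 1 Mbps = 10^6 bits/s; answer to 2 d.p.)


Formula: Mbps = payload_bytes * RPS * 8 / 1e6
Payload per request = 191 KB = 191 * 1024 = 195584 bytes
Total bytes/sec = 195584 * 3215 = 628802560
Total bits/sec = 628802560 * 8 = 5030420480
Mbps = 5030420480 / 1e6 = 5030.42

5030.42 Mbps


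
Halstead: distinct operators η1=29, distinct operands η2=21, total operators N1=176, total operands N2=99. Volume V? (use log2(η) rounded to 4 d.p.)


Formula: V = N * log2(η), where N = N1 + N2 and η = η1 + η2
η = 29 + 21 = 50
N = 176 + 99 = 275
log2(50) ≈ 5.6439
V = 275 * 5.6439 = 1552.07

1552.07


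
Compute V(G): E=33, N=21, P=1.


Formula: V(G) = E - N + 2P
V(G) = 33 - 21 + 2*1
V(G) = 12 + 2
V(G) = 14

14


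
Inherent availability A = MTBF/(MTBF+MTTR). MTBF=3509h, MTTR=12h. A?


Availability = MTBF / (MTBF + MTTR)
Availability = 3509 / (3509 + 12)
Availability = 3509 / 3521
Availability = 99.6592%

99.6592%


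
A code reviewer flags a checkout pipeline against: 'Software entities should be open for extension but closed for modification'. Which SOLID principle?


This describes the Open/Closed Principle (OCP)

Open/Closed Principle (OCP)


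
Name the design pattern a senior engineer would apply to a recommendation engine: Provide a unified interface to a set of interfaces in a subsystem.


This matches the Facade pattern

Facade


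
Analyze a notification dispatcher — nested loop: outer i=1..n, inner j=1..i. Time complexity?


Reasoning: triangle: n(n+1)/2 ~ n^2/2
Complexity: O(n^2)

O(n^2)


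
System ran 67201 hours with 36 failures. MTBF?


Formula: MTBF = Total operating time / Number of failures
MTBF = 67201 / 36
MTBF = 1866.69 hours

1866.69 hours


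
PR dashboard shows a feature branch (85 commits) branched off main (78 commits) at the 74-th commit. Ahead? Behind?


Common ancestor: commit #74
feature commits after divergence: 85 - 74 = 11
main commits after divergence: 78 - 74 = 4
feature is 11 commits ahead of main
main is 4 commits ahead of feature

feature ahead: 11, main ahead: 4


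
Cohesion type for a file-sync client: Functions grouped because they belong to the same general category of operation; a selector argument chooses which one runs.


Reasoning: Grouped by category of activity, not by data or sequence
Type: Logical cohesion

Logical cohesion


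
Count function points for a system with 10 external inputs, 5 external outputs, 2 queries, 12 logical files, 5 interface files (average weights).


UFP = EI*4 + EO*5 + EQ*4 + ILF*10 + EIF*7
UFP = 10*4 + 5*5 + 2*4 + 12*10 + 5*7
UFP = 40 + 25 + 8 + 120 + 35
UFP = 228

228


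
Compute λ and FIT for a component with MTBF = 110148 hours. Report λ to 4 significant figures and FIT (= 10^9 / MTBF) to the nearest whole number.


Formula: λ = 1 / MTBF; FIT = λ × 1e9 = 1e9 / MTBF
λ = 1 / 110148 ≈ 9.079e-06 failures/hour
FIT = 1e9 / 110148 ≈ 9079 failures per 1e9 hours (nearest whole number)

λ = 9.079e-06 /h, FIT = 9079


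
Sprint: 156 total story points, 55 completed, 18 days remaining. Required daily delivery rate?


Formula: Required rate = Remaining points / Days left
Remaining = 156 - 55 = 101 points
Required rate = 101 / 18 = 5.61 points/day

5.61 points/day


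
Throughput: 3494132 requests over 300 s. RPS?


Formula: throughput = requests / seconds
throughput = 3494132 / 300
throughput = 11647.11 requests/second

11647.11 requests/second


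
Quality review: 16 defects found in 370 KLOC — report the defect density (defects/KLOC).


Defect density = defects / KLOC
Defect density = 16 / 370
Defect density = 0.043 defects/KLOC

0.043 defects/KLOC


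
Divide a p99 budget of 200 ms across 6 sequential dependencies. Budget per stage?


Formula: per_stage = total_budget / stages
per_stage = 200 / 6
per_stage = 33.33 ms

33.33 ms


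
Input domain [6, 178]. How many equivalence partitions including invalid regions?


Valid range: [6, 178]
Class 1: x < 6 — invalid
Class 2: 6 ≤ x ≤ 178 — valid
Class 3: x > 178 — invalid
Total equivalence classes: 3

3 equivalence classes


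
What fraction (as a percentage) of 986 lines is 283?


Coverage = covered / total * 100
Coverage = 283 / 986 * 100
Coverage = 28.7%

28.7%


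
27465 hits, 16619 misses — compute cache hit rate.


Formula: hit rate = hits / (hits + misses) * 100
hit rate = 27465 / (27465 + 16619) * 100
hit rate = 27465 / 44084 * 100
hit rate = 62.3%

62.3%


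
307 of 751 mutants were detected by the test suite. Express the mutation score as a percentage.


Mutation score = killed / total * 100
Mutation score = 307 / 751 * 100
Mutation score = 40.88%

40.88%


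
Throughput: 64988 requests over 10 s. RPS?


Formula: throughput = requests / seconds
throughput = 64988 / 10
throughput = 6498.8 requests/second

6498.8 requests/second


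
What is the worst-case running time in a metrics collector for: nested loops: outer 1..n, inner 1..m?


Reasoning: product of independent bounds
Complexity: O(n*m)

O(n*m)


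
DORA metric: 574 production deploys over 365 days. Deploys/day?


Formula: deployments per day = releases / days
= 574 / 365
= 1.573 deploys/day
(equivalently, 11.01 deploys/week)

1.573 deploys/day


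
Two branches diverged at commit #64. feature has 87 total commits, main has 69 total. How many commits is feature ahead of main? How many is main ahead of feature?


Common ancestor: commit #64
feature commits after divergence: 87 - 64 = 23
main commits after divergence: 69 - 64 = 5
feature is 23 commits ahead of main
main is 5 commits ahead of feature

feature ahead: 23, main ahead: 5


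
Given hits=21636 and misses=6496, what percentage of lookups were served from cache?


Formula: hit rate = hits / (hits + misses) * 100
hit rate = 21636 / (21636 + 6496) * 100
hit rate = 21636 / 28132 * 100
hit rate = 76.91%

76.91%


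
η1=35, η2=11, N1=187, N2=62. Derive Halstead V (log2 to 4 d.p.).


Formula: V = N * log2(η), where N = N1 + N2 and η = η1 + η2
η = 35 + 11 = 46
N = 187 + 62 = 249
log2(46) ≈ 5.5236
V = 249 * 5.5236 = 1375.38

1375.38


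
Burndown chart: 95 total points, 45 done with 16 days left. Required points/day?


Formula: Required rate = Remaining points / Days left
Remaining = 95 - 45 = 50 points
Required rate = 50 / 16 = 3.13 points/day

3.13 points/day


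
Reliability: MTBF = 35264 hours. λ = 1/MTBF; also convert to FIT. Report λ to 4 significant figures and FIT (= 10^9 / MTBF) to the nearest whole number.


Formula: λ = 1 / MTBF; FIT = λ × 1e9 = 1e9 / MTBF
λ = 1 / 35264 ≈ 2.836e-05 failures/hour
FIT = 1e9 / 35264 ≈ 28358 failures per 1e9 hours (nearest whole number)

λ = 2.836e-05 /h, FIT = 28358


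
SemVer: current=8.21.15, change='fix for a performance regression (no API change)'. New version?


Current: 8.21.15
Change category: 'fix for a performance regression (no API change)' → patch bump
SemVer rule: patch bump → increment PATCH (MAJOR and MINOR unchanged)
New: 8.21.16

8.21.16


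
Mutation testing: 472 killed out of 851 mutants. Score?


Mutation score = killed / total * 100
Mutation score = 472 / 851 * 100
Mutation score = 55.46%

55.46%


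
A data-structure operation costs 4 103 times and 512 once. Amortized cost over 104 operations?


Formula: Amortized cost = Total cost / Operations
Total cost = (103 * 4) + (1 * 512)
Total cost = 412 + 512 = 924
Amortized = 924 / 104 = 8.8846

8.8846


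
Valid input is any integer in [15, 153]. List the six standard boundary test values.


Range: [15, 153]
Boundaries: just below min, min, min+1, max-1, max, just above max
Values: [14, 15, 16, 152, 153, 154]

[14, 15, 16, 152, 153, 154]


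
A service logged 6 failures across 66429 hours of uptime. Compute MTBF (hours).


Formula: MTBF = Total operating time / Number of failures
MTBF = 66429 / 6
MTBF = 11071.5 hours

11071.5 hours


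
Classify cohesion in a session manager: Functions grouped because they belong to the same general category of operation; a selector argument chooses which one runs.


Reasoning: Grouped by category of activity, not by data or sequence
Type: Logical cohesion

Logical cohesion


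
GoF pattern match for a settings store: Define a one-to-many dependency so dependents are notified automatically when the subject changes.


This matches the Observer pattern

Observer


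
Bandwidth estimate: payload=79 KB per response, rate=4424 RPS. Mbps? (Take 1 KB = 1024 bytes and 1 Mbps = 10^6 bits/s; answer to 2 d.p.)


Formula: Mbps = payload_bytes * RPS * 8 / 1e6
Payload per request = 79 KB = 79 * 1024 = 80896 bytes
Total bytes/sec = 80896 * 4424 = 357883904
Total bits/sec = 357883904 * 8 = 2863071232
Mbps = 2863071232 / 1e6 = 2863.07

2863.07 Mbps


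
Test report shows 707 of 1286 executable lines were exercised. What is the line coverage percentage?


Coverage = covered / total * 100
Coverage = 707 / 1286 * 100
Coverage = 54.98%

54.98%


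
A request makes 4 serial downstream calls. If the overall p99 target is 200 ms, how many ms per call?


Formula: per_stage = total_budget / stages
per_stage = 200 / 4
per_stage = 50.0 ms

50.0 ms


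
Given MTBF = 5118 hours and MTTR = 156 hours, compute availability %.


Availability = MTBF / (MTBF + MTTR)
Availability = 5118 / (5118 + 156)
Availability = 5118 / 5274
Availability = 97.0421%

97.0421%


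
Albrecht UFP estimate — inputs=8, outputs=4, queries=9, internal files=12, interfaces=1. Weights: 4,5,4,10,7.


UFP = EI*4 + EO*5 + EQ*4 + ILF*10 + EIF*7
UFP = 8*4 + 4*5 + 9*4 + 12*10 + 1*7
UFP = 32 + 20 + 36 + 120 + 7
UFP = 215

215


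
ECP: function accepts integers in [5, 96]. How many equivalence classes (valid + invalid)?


Valid range: [5, 96]
Class 1: x < 5 — invalid
Class 2: 5 ≤ x ≤ 96 — valid
Class 3: x > 96 — invalid
Total equivalence classes: 3

3 equivalence classes


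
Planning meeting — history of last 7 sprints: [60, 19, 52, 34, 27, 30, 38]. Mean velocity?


Formula: Avg velocity = Total points / Number of sprints
Points: [60, 19, 52, 34, 27, 30, 38]
Sum = 60 + 19 + 52 + 34 + 27 + 30 + 38 = 260
Avg velocity = 260 / 7 = 37.14 points/sprint

37.14 points/sprint


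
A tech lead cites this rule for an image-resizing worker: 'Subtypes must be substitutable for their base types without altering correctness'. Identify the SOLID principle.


This describes the Liskov Substitution Principle (LSP)

Liskov Substitution Principle (LSP)


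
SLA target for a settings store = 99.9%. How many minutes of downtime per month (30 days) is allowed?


Formula: allowed downtime = period * (100 - SLA) / 100
Period (month (30 days)) = 43200 minutes
Unavailability fraction = (100 - 99.9) / 100
Allowed downtime = 43200 * (100 - 99.9) / 100
Allowed downtime = 43.2 minutes

43.2 minutes
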